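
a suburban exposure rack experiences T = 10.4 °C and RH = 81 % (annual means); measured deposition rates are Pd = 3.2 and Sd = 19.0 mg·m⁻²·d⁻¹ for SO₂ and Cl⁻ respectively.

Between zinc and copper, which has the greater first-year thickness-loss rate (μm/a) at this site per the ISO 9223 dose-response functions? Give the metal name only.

zinc: T>10 °C ⇒ hinge -0.071·(10.4−10) = -0.0284
  sulphur-dioxide contribution → 0.8684 μm/a
  chloride contribution → 0.4338 μm/a
  ⇒ r_corr(zinc) = 1.302 μm/a
copper: temperature factor f = -0.080·(0.4) = -0.0320
  sulphur-dioxide contribution → 0.8264 μm/a
  chloride contribution → 0.6978 μm/a
  ⇒ r_corr(copper) = 1.524 μm/a
Ordering by μm/a: copper (1.52) > zinc (1.3)

copper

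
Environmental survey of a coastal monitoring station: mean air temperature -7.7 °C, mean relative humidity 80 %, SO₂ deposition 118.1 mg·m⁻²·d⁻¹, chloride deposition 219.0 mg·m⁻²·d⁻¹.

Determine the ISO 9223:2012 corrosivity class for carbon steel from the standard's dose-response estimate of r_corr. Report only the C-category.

C3

carbon steel: f(T) = +0.150·(T−10) [T≤10 °C] = -2.6550
  Pd branch = 1.77·Pd^0.52·e^(0.02·RH+f) = 7.368 μm/a
  Cl⁻ term: 0.102·219.0^0.62·exp(0.033·80+0.04·-7.7) = 29.68
  r_corr = 7.368 + 29.68 = 37.05 μm/a
37 μm/a falls in (25, 50] for carbon steel → category C3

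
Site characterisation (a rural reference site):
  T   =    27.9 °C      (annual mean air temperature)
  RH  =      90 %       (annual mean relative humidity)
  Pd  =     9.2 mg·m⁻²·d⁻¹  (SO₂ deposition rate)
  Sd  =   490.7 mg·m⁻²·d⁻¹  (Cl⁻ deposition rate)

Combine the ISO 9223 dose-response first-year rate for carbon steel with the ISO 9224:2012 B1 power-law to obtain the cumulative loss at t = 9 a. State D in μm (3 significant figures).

carbon steel: f(T) = -0.054·(T−10) [T>10 °C] = -0.9666
  SO₂ term: 1.77·9.2^0.52·exp(0.02·90-0.9666) = 12.91
  Sd branch = 0.102·Sd^0.62·e^(0.033·RH+0.04·T) = 282.8 μm/a
  r_corr = 12.91 + 282.8 = 295.7 μm/a
ISO 9224: D(t) = r_corr · t^b with b = 0.523 (carbon steel, B1)
  D(9) = 295.7 × 9^0.523 = 295.7 × 3.156 = 933 μm

D(9) = 933 μm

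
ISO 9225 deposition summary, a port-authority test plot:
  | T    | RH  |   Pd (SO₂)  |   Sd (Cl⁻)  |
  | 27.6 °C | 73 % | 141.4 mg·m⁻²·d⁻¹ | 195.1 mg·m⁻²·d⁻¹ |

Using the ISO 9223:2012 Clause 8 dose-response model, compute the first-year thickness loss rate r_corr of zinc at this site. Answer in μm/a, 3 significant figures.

r_corr = 7.56 μm/a

zinc: f(T) = -0.071·(T−10) [T>10 °C] = -1.2496
  sulphur-dioxide contribution → 0.9385 μm/a
  chloride contribution → 6.622 μm/a
  ⇒ r_corr(zinc) = 7.56 μm/a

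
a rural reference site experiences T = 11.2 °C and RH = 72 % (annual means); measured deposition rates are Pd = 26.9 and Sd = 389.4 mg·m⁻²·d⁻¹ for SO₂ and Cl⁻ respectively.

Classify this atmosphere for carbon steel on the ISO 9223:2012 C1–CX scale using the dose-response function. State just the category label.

C5

carbon steel: f(T) = -0.054·(T−10) [T>10 °C] = -0.0648
  SO₂ term: 1.77·26.9^0.52·exp(0.02·72-0.0648) = 38.79
  Cl⁻ term: 0.102·389.4^0.62·exp(0.033·72+0.04·11.2) = 69.36
  r_corr = 38.79 + 69.36 = 108.1 μm/a
Category bounds: 80…200 μm/a bracket r_corr ⇒ C5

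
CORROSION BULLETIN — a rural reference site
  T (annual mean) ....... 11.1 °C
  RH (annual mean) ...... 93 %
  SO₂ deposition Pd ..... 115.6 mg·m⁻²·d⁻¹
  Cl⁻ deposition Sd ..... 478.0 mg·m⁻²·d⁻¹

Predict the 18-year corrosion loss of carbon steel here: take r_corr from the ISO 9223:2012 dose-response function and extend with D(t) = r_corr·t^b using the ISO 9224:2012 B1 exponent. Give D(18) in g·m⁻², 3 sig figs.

D(18) = 1.01e+04 g·m⁻²

carbon steel: temperature factor f = -0.054·(1.1) = -0.0594
  Pd branch = 1.77·Pd^0.52·e^(0.02·RH+f) = 126.7 μm/a
  Sd branch = 0.102·Sd^0.62·e^(0.033·RH+0.04·T) = 156.9 μm/a
  sum: 126.7 + 156.9 → r_corr = 283.5 μm/a
Power-law: D(18) = r_corr · 18^0.523
  D(18) = 283.5 × 18^0.523 = 283.5 × 4.534 = 1286 μm
  Mass loss = 1286 μm × 7.85 g/cm³ = 1.009e+04 g·m⁻²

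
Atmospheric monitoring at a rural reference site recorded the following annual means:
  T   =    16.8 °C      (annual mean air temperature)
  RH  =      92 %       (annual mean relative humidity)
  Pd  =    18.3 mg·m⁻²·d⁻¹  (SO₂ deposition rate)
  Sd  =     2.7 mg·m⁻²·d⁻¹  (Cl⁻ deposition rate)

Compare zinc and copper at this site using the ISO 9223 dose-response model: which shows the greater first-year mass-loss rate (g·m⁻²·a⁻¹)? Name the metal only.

zinc: f(T) = -0.071·(T−10) [T>10 °C] = -0.4828
  SO₂ term: 0.0129·18.3^0.44·exp(0.046·92-0.4828) = 1.969
  Sd branch = 0.0175·Sd^0.57·e^(0.008·RH+0.085·T) = 0.2684 μm/a
  sum: 1.969 + 0.2684 → r_corr = 2.238 μm/a
  mass loss = 2.238 μm/a × 7.14 g/cm³ = 15.98 g·m⁻²·a⁻¹
copper: T>10 °C ⇒ hinge -0.080·(16.8−10) = -0.5440
  SO₂ term: 0.0053·18.3^0.26·exp(0.059·92-0.5440) = 1.491
  Cl⁻ term: 0.01025·2.7^0.27·exp(0.036·92+0.049·16.8) = 0.8377
  r_corr = 1.491 + 0.8377 = 2.329 μm/a
  mass loss = 2.329 μm/a × 8.96 g/cm³ = 20.87 g·m⁻²·a⁻¹
Ordering by g·m⁻²·a⁻¹: copper (20.9) > zinc (16)

copper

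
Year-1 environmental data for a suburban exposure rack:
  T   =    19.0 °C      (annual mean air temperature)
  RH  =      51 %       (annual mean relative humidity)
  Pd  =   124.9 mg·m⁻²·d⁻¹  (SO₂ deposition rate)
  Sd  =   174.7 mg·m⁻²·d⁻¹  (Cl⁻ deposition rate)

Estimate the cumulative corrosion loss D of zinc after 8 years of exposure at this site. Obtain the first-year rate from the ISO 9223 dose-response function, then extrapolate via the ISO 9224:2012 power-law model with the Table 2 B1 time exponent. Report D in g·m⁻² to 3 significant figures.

D(8) = 120 g·m⁻²

zinc: temperature factor f = -0.071·(9.0) = -0.6390
  SO₂ term: 0.0129·124.9^0.44·exp(0.046·51-0.6390) = 0.5949
  Sd branch = 0.0175·Sd^0.57·e^(0.008·RH+0.085·T) = 2.51 μm/a
  sum: 0.5949 + 2.51 → r_corr = 3.105 μm/a
Power-law: D(8) = r_corr · 8^0.813
  D(8) = 3.105 × 8^0.813 = 3.105 × 5.423 = 16.84 μm
  Mass loss = 16.84 μm × 7.14 g/cm³ = 120.2 g·m⁻²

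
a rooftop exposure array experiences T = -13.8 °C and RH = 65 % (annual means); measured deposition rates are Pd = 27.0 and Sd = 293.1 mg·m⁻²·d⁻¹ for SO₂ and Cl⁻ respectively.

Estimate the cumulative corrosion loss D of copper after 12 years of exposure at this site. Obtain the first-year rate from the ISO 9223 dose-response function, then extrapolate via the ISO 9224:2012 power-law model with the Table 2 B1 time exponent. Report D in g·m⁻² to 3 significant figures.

copper: T≤10 °C ⇒ hinge +0.126·(-13.8−10) = -2.9988
  Pd branch = 0.0053·Pd^0.26·e^(0.059·RH+f) = 0.02881 μm/a
  Cl⁻ term: 0.01025·293.1^0.27·exp(0.036·65+0.049·-13.8) = 0.2508
  sum: 0.02881 + 0.2508 → r_corr = 0.2797 μm/a
Power-law: D(12) = r_corr · 12^0.667
  D(12) = 0.2797 × 12^0.667 = 0.2797 × 5.246 = 1.467 μm
  Mass loss = 1.467 μm × 8.96 g/cm³ = 13.14 g·m⁻²

D(12) = 13.1 g·m⁻²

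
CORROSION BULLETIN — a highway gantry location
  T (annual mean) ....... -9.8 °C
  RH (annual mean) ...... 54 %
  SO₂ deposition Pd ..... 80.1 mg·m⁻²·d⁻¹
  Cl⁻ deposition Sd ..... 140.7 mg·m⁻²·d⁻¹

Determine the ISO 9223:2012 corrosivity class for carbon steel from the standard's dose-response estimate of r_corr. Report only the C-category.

C2

carbon steel: T≤10 °C ⇒ hinge +0.150·(-9.8−10) = -2.9700
  Pd branch = 1.77·Pd^0.52·e^(0.02·RH+f) = 2.612 μm/a
  Cl⁻ term: 0.102·140.7^0.62·exp(0.033·54+0.04·-9.8) = 8.795
  r_corr = 2.612 + 8.795 = 11.41 μm/a
ISO 9223 Table 2 (carbon steel): 1.3 < 11.4 ≤ 25 μm/a ⇒ C2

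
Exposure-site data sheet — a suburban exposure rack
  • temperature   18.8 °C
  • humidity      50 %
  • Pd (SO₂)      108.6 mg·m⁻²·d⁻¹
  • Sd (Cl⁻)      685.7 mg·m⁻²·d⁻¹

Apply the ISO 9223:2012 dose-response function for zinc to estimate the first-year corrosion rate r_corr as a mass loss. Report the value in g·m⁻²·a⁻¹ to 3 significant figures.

zinc: temperature factor f = -0.071·(8.8) = -0.6248
  Pd branch = 0.0129·Pd^0.44·e^(0.046·RH+f) = 0.5419 μm/a
  Sd branch = 0.0175·Sd^0.57·e^(0.008·RH+0.085·T) = 5.338 μm/a
  sum: 0.5419 + 5.338 → r_corr = 5.88 μm/a
Convert to mass loss: 5.88 μm/a × 7.14 g/cm³ = 41.98 g·m⁻²·a⁻¹

r_corr = 42.0 g·m⁻²·a⁻¹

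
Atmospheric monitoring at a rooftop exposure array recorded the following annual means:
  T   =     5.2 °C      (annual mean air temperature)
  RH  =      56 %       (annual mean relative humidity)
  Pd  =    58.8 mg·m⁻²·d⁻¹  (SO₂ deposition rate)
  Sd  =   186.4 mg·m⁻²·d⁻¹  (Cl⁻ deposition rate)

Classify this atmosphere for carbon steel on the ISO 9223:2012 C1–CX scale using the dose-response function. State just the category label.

C3

carbon steel: T≤10 °C ⇒ hinge +0.150·(5.2−10) = -0.7200
  sulphur-dioxide contribution → 21.97 μm/a
  chloride contribution → 20.38 μm/a
  ⇒ r_corr(carbon steel) = 42.35 μm/a
42.3 μm/a falls in (25, 50] for carbon steel → category C3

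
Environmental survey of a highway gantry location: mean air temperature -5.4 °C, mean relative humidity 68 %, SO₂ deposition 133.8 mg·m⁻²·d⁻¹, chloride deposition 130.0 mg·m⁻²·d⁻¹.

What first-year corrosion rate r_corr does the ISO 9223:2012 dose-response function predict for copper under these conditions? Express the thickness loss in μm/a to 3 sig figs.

r_corr = 0.489 μm/a

copper: f(T) = +0.126·(T−10) [T≤10 °C] = -1.9404
  Pd branch = 0.0053·Pd^0.26·e^(0.059·RH+f) = 0.1503 μm/a
  Sd branch = 0.01025·Sd^0.27·e^(0.036·RH+0.049·T) = 0.3386 μm/a
  r_corr = 0.1503 + 0.3386 = 0.4889 μm/a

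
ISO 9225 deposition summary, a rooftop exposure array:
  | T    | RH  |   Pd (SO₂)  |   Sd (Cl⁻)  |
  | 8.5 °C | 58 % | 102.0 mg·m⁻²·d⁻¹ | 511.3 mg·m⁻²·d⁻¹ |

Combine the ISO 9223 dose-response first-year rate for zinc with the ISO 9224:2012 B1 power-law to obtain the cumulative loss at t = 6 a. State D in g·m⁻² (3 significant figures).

zinc: temperature factor f = +0.038·(-1.5) = -0.0570
  Pd branch = 0.0129·Pd^0.44·e^(0.046·RH+f) = 1.344 μm/a
  Cl⁻ term: 0.0175·511.3^0.57·exp(0.008·58+0.085·8.5) = 2.006
  sum: 1.344 + 2.006 → r_corr = 3.349 μm/a
ISO 9224: D(t) = r_corr · t^b with b = 0.813 (zinc, B1)
  D(6) = 3.349 × 6^0.813 = 3.349 × 4.292 = 14.38 μm
  Mass loss = 14.38 μm × 7.14 g/cm³ = 102.6 g·m⁻²

D(6) = 103 g·m⁻²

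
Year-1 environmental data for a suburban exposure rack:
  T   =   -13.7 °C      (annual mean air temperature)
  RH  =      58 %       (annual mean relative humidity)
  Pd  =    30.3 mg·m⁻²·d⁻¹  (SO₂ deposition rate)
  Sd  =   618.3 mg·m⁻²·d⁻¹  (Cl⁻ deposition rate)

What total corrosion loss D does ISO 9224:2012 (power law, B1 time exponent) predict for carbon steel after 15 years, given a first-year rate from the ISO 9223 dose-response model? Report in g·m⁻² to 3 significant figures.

D(15) = 726 g·m⁻²

carbon steel: T≤10 °C ⇒ hinge +0.150·(-13.7−10) = -3.5550
  Pd branch = 1.77·Pd^0.52·e^(0.02·RH+f) = 0.951 μm/a
  Sd branch = 0.102·Sd^0.62·e^(0.033·RH+0.04·T) = 21.5 μm/a
  r_corr = 0.951 + 21.5 = 22.45 μm/a
ISO 9224: D(t) = r_corr · t^b with b = 0.523 (carbon steel, B1)
  D(15) = 22.45 × 15^0.523 = 22.45 × 4.122 = 92.53 μm
  Mass loss = 92.53 μm × 7.85 g/cm³ = 726.4 g·m⁻²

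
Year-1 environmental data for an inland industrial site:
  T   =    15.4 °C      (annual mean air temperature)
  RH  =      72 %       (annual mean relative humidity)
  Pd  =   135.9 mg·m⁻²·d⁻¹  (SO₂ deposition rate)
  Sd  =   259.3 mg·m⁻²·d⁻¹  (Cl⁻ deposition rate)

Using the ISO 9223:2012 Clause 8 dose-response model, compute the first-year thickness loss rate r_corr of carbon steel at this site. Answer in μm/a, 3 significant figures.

r_corr = 136 μm/a

carbon steel: f(T) = -0.054·(T−10) [T>10 °C] = -0.2916
  SO₂ term: 1.77·135.9^0.52·exp(0.02·72-0.2916) = 71.78
  Cl⁻ term: 0.102·259.3^0.62·exp(0.033·72+0.04·15.4) = 63.76
  sum: 71.78 + 63.76 → r_corr = 135.5 μm/a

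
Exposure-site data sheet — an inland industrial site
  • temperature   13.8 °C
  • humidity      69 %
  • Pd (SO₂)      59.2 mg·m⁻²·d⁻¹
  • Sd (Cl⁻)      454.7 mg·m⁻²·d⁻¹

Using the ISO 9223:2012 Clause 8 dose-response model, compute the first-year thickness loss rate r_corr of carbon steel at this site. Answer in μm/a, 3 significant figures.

r_corr = 125 μm/a

carbon steel: f(T) = -0.054·(T−10) [T>10 °C] = -0.2052
  SO₂ term: 1.77·59.2^0.52·exp(0.02·69-0.2052) = 47.84
  Cl⁻ term: 0.102·454.7^0.62·exp(0.033·69+0.04·13.8) = 76.74
  sum: 47.84 + 76.74 → r_corr = 124.6 μm/a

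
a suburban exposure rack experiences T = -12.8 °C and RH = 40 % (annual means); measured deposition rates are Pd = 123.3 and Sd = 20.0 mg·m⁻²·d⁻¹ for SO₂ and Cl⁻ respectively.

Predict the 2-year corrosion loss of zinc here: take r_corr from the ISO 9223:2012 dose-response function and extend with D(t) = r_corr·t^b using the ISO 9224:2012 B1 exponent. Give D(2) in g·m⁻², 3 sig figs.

zinc: temperature factor f = +0.038·(-22.8) = -0.8664
  SO₂ term: 0.0129·123.3^0.44·exp(0.046·40-0.8664) = 0.2841
  Cl⁻ term: 0.0175·20.0^0.57·exp(0.008·40+0.085·-12.8) = 0.04478
  r_corr = 0.2841 + 0.04478 = 0.3289 μm/a
Long-term exponent b (ISO 9224 Table 2, B1) = 0.813
  D(2) = 0.3289 × 2^0.813 = 0.3289 × 1.757 = 0.5778 μm
  Mass loss = 0.5778 μm × 7.14 g/cm³ = 4.125 g·m⁻²

D(2) = 4.13 g·m⁻²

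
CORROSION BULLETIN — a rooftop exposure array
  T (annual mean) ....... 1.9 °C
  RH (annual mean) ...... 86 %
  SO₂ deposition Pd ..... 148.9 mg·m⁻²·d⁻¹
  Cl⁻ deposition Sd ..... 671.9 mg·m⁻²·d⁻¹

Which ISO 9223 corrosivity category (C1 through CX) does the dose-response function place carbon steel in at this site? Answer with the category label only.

carbon steel: temperature factor f = +0.150·(-8.1) = -1.2150
  Pd branch = 1.77·Pd^0.52·e^(0.02·RH+f) = 39.55 μm/a
  Sd branch = 0.102·Sd^0.62·e^(0.033·RH+0.04·T) = 106.4 μm/a
  r_corr = 39.55 + 106.4 = 146 μm/a
ISO 9223 Table 2 (carbon steel): 80 < 146 ≤ 200 μm/a ⇒ C5

C5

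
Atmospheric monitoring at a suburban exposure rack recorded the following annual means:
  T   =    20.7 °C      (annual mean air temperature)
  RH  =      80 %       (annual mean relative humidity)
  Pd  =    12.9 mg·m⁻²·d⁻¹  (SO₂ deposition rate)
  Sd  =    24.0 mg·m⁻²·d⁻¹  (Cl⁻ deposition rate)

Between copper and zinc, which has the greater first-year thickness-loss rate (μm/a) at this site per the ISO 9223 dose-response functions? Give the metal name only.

zinc

copper: temperature factor f = -0.080·(10.7) = -0.8560
  Pd branch = 0.0053·Pd^0.26·e^(0.059·RH+f) = 0.4911 μm/a
  Cl⁻ term: 0.01025·24.0^0.27·exp(0.036·80+0.049·20.7) = 1.188
  sum: 0.4911 + 1.188 → r_corr = 1.679 μm/a
zinc: T>10 °C ⇒ hinge -0.071·(20.7−10) = -0.7597
  SO₂ term: 0.0129·12.9^0.44·exp(0.046·80-0.7597) = 0.7371
  Cl⁻ term: 0.0175·24.0^0.57·exp(0.008·80+0.085·20.7) = 1.18
  sum: 0.7371 + 1.18 → r_corr = 1.917 μm/a
Ordering by μm/a: zinc (1.92) > copper (1.68)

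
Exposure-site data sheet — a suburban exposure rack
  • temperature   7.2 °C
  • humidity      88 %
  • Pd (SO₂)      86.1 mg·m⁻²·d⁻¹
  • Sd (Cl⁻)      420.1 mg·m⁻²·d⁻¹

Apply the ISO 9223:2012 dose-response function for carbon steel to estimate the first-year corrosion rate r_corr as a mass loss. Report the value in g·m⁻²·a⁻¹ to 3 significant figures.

r_corr = 1.36e+03 g·m⁻²·a⁻¹

carbon steel: T≤10 °C ⇒ hinge +0.150·(7.2−10) = -0.4200
  Pd branch = 1.77·Pd^0.52·e^(0.02·RH+f) = 68.57 μm/a
  Cl⁻ term: 0.102·420.1^0.62·exp(0.033·88+0.04·7.2) = 105
  r_corr = 68.57 + 105 = 173.6 μm/a
Convert to mass loss: 173.6 μm/a × 7.85 g/cm³ = 1363 g·m⁻²·a⁻¹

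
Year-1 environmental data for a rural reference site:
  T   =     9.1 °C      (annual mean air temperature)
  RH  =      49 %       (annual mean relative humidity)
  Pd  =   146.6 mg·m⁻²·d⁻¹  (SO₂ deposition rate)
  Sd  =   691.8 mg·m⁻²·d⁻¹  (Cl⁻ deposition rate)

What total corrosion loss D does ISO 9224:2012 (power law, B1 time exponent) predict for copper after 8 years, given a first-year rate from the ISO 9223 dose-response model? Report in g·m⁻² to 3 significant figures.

copper: T≤10 °C ⇒ hinge +0.126·(9.1−10) = -0.1134
  SO₂ term: 0.0053·146.6^0.26·exp(0.059·49-0.1134) = 0.3117
  Cl⁻ term: 0.01025·691.8^0.27·exp(0.036·49+0.049·9.1) = 0.5461
  r_corr = 0.3117 + 0.5461 = 0.8578 μm/a
Long-term exponent b (ISO 9224 Table 2, B1) = 0.667
  D(8) = 0.8578 × 8^0.667 = 0.8578 × 4.003 = 3.434 μm
  Mass loss = 3.434 μm × 8.96 g/cm³ = 30.77 g·m⁻²

D(8) = 30.8 g·m⁻²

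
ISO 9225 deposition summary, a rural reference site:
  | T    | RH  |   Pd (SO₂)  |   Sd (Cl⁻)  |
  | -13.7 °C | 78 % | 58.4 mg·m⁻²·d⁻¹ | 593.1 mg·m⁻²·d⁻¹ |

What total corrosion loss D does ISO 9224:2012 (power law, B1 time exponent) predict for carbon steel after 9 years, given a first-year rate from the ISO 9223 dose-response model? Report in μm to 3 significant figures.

carbon steel: T≤10 °C ⇒ hinge +0.150·(-13.7−10) = -3.5550
  Pd branch = 1.77·Pd^0.52·e^(0.02·RH+f) = 1.996 μm/a
  Cl⁻ term: 0.102·593.1^0.62·exp(0.033·78+0.04·-13.7) = 40.53
  sum: 1.996 + 40.53 → r_corr = 42.53 μm/a
ISO 9224: D(t) = r_corr · t^b with b = 0.523 (carbon steel, B1)
  D(9) = 42.53 × 9^0.523 = 42.53 × 3.156 = 134.2 μm

D(9) = 134 μm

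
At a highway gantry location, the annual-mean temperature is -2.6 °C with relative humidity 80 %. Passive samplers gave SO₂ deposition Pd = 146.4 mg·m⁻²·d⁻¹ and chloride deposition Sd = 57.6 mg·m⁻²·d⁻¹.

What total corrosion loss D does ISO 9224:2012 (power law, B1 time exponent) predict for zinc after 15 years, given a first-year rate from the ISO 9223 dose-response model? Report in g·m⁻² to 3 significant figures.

D(15) = 201 g·m⁻²

zinc: T≤10 °C ⇒ hinge +0.038·(-2.6−10) = -0.4788
  SO₂ term: 0.0129·146.4^0.44·exp(0.046·80-0.4788) = 2.842
  Cl⁻ term: 0.0175·57.6^0.57·exp(0.008·80+0.085·-2.6) = 0.2682
  r_corr = 2.842 + 0.2682 = 3.111 μm/a
ISO 9224: D(t) = r_corr · t^b with b = 0.813 (zinc, B1)
  D(15) = 3.111 × 15^0.813 = 3.111 × 9.04 = 28.12 μm
  Mass loss = 28.12 μm × 7.14 g/cm³ = 200.8 g·m⁻²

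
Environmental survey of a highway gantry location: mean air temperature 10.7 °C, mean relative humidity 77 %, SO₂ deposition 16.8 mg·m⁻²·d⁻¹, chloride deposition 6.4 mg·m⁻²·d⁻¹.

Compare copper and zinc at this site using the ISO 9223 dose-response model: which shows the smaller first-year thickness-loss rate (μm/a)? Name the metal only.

copper

copper: T>10 °C ⇒ hinge -0.080·(10.7−10) = -0.0560
  Pd branch = 0.0053·Pd^0.26·e^(0.059·RH+f) = 0.9807 μm/a
  Cl⁻ term: 0.01025·6.4^0.27·exp(0.036·77+0.049·10.7) = 0.457
  r_corr = 0.9807 + 0.457 = 1.438 μm/a
zinc: f(T) = -0.071·(T−10) [T>10 °C] = -0.0497
  SO₂ term: 0.0129·16.8^0.44·exp(0.046·77-0.0497) = 1.467
  Sd branch = 0.0175·Sd^0.57·e^(0.008·RH+0.085·T) = 0.2318 μm/a
  sum: 1.467 + 0.2318 → r_corr = 1.699 μm/a
Ordering by μm/a: zinc (1.7) > copper (1.44)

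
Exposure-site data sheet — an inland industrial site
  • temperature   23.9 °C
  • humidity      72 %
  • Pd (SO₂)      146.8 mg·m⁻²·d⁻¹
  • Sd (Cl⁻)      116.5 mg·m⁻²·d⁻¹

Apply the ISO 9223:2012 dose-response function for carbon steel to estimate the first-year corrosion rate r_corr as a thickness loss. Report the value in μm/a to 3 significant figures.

carbon steel: f(T) = -0.054·(T−10) [T>10 °C] = -0.7506
  SO₂ term: 1.77·146.8^0.52·exp(0.02·72-0.7506) = 47.21
  Sd branch = 0.102·Sd^0.62·e^(0.033·RH+0.04·T) = 54.55 μm/a
  sum: 47.21 + 54.55 → r_corr = 101.8 μm/a

r_corr = 102 μm/a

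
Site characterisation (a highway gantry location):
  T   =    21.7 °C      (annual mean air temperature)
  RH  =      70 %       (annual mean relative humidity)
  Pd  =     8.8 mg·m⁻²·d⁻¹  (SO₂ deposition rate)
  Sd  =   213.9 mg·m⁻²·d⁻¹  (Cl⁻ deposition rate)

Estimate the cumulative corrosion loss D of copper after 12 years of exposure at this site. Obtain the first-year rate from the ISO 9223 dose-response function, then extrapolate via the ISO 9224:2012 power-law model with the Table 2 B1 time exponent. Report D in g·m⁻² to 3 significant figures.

copper: T>10 °C ⇒ hinge -0.080·(21.7−10) = -0.9360
  Pd branch = 0.0053·Pd^0.26·e^(0.059·RH+f) = 0.2275 μm/a
  Sd branch = 0.01025·Sd^0.27·e^(0.036·RH+0.049·T) = 1.571 μm/a
  r_corr = 0.2275 + 1.571 = 1.798 μm/a
ISO 9224: D(t) = r_corr · t^b with b = 0.667 (copper, B1)
  D(12) = 1.798 × 12^0.667 = 1.798 × 5.246 = 9.433 μm
  Mass loss = 9.433 μm × 8.96 g/cm³ = 84.52 g·m⁻²

D(12) = 84.5 g·m⁻²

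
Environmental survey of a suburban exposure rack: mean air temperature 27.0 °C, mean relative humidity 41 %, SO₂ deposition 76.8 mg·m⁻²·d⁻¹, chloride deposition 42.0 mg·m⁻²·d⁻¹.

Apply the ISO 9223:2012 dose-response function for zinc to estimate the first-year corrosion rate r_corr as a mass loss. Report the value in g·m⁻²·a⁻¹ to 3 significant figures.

r_corr = 15.7 g·m⁻²·a⁻¹

zinc: temperature factor f = -0.071·(17.0) = -1.2070
  Pd branch = 0.0129·Pd^0.44·e^(0.046·RH+f) = 0.1718 μm/a
  Cl⁻ term: 0.0175·42.0^0.57·exp(0.008·41+0.085·27.0) = 2.03
  sum: 0.1718 + 2.03 → r_corr = 2.202 μm/a
Convert to mass loss: 2.202 μm/a × 7.14 g/cm³ = 15.72 g·m⁻²·a⁻¹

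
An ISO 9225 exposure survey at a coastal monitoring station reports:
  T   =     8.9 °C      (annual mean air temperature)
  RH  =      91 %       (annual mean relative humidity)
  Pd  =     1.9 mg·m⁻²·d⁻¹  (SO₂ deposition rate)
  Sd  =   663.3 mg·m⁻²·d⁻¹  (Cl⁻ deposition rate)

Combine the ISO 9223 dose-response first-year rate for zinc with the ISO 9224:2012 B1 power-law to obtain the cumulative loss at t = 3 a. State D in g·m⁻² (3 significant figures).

zinc: T≤10 °C ⇒ hinge +0.038·(8.9−10) = -0.0418
  Pd branch = 0.0129·Pd^0.44·e^(0.046·RH+f) = 1.079 μm/a
  Cl⁻ term: 0.0175·663.3^0.57·exp(0.008·91+0.085·8.9) = 3.134
  sum: 1.079 + 3.134 → r_corr = 4.213 μm/a
ISO 9224: D(t) = r_corr · t^b with b = 0.813 (zinc, B1)
  D(3) = 4.213 × 3^0.813 = 4.213 × 2.443 = 10.29 μm
  Mass loss = 10.29 μm × 7.14 g/cm³ = 73.49 g·m⁻²

D(3) = 73.5 g·m⁻²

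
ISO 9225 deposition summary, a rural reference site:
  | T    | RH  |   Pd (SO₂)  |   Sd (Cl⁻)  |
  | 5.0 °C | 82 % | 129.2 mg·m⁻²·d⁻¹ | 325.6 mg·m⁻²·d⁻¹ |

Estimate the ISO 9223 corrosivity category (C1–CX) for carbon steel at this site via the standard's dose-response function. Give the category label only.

carbon steel: temperature factor f = +0.150·(-5.0) = -0.7500
  Pd branch = 1.77·Pd^0.52·e^(0.02·RH+f) = 53.99 μm/a
  Sd branch = 0.102·Sd^0.62·e^(0.033·RH+0.04·T) = 67.38 μm/a
  r_corr = 53.99 + 67.38 = 121.4 μm/a
Category bounds: 80…200 μm/a bracket r_corr ⇒ C5

C5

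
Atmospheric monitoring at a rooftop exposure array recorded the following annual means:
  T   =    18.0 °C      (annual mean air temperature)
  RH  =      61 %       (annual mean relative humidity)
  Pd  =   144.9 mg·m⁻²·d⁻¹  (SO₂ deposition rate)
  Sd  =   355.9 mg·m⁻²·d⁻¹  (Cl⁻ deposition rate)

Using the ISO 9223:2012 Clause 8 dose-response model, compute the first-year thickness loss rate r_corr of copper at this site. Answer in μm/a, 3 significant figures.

copper: T>10 °C ⇒ hinge -0.080·(18.0−10) = -0.6400
  sulphur-dioxide contribution → 0.3726 μm/a
  chloride contribution → 1.087 μm/a
  total first-year rate 1.46 μm/a

r_corr = 1.46 μm/a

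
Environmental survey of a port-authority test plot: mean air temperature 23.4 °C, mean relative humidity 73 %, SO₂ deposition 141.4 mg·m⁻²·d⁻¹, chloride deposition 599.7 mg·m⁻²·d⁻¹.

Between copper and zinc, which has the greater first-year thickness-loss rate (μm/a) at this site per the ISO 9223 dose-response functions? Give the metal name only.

zinc

copper: f(T) = -0.080·(T−10) [T>10 °C] = -1.0720
  sulphur-dioxide contribution → 0.4879 μm/a
  chloride contribution → 2.512 μm/a
  total first-year rate 3 μm/a
zinc: f(T) = -0.071·(T−10) [T>10 °C] = -0.9514
  sulphur-dioxide contribution → 1.265 μm/a
  chloride contribution → 8.788 μm/a
  ⇒ r_corr(zinc) = 10.05 μm/a
Ordering by μm/a: zinc (10.1) > copper (3)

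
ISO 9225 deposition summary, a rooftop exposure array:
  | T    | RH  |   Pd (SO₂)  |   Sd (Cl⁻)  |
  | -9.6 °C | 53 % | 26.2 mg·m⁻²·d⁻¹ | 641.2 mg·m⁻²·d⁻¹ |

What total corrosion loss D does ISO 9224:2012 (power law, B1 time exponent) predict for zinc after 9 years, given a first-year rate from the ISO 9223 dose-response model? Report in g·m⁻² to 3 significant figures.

D(9) = 32.6 g·m⁻²

zinc: temperature factor f = +0.038·(-19.6) = -0.7448
  SO₂ term: 0.0129·26.2^0.44·exp(0.046·53-0.7448) = 0.2951
  Sd branch = 0.0175·Sd^0.57·e^(0.008·RH+0.085·T) = 0.4707 μm/a
  sum: 0.2951 + 0.4707 → r_corr = 0.7659 μm/a
ISO 9224: D(t) = r_corr · t^b with b = 0.813 (zinc, B1)
  D(9) = 0.7659 × 9^0.813 = 0.7659 × 5.968 = 4.57 μm
  Mass loss = 4.57 μm × 7.14 g/cm³ = 32.63 g·m⁻²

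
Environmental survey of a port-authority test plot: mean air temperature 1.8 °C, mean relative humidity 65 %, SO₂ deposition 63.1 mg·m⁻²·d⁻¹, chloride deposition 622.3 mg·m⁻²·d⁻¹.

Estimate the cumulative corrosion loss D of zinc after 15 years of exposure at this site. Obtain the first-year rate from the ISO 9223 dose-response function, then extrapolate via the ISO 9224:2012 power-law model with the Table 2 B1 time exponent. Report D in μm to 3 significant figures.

D(15) = 22.7 μm

zinc: T≤10 °C ⇒ hinge +0.038·(1.8−10) = -0.3116
  sulphur-dioxide contribution → 1.164 μm/a
  chloride contribution → 1.342 μm/a
  ⇒ r_corr(zinc) = 2.506 μm/a
ISO 9224: D(t) = r_corr · t^b with b = 0.813 (zinc, B1)
  D(15) = 2.506 × 15^0.813 = 2.506 × 9.04 = 22.65 μm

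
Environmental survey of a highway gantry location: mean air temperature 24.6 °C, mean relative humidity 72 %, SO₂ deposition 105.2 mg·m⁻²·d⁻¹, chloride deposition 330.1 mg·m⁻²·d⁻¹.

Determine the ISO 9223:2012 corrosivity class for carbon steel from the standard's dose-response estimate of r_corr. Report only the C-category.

carbon steel: f(T) = -0.054·(T−10) [T>10 °C] = -0.7884
  Pd branch = 1.77·Pd^0.52·e^(0.02·RH+f) = 38.23 μm/a
  Sd branch = 0.102·Sd^0.62·e^(0.033·RH+0.04·T) = 107 μm/a
  sum: 38.23 + 107 → r_corr = 145.2 μm/a
ISO 9223 Table 2 (carbon steel): 80 < 145 ≤ 200 μm/a ⇒ C5

C5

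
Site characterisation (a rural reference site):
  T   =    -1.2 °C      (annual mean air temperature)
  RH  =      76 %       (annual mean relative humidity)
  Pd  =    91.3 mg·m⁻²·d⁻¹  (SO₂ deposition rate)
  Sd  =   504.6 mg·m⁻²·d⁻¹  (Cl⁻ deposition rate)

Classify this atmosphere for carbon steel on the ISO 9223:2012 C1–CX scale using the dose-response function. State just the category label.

carbon steel: f(T) = +0.150·(T−10) [T≤10 °C] = -1.6800
  Pd branch = 1.77·Pd^0.52·e^(0.02·RH+f) = 15.77 μm/a
  Cl⁻ term: 0.102·504.6^0.62·exp(0.033·76+0.04·-1.2) = 56.6
  r_corr = 15.77 + 56.6 = 72.37 μm/a
72.4 μm/a falls in (50, 80] for carbon steel → category C4

C4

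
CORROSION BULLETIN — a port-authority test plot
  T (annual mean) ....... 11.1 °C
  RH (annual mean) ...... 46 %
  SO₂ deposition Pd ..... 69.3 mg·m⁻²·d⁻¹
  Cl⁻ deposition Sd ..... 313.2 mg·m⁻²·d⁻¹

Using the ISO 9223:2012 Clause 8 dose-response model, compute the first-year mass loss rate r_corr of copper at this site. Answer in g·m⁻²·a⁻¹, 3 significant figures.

copper: f(T) = -0.080·(T−10) [T>10 °C] = -0.0880
  sulphur-dioxide contribution → 0.2205 μm/a
  chloride contribution → 0.4365 μm/a
  total first-year rate 0.657 μm/a
Convert to mass loss: 0.657 μm/a × 8.96 g/cm³ = 5.886 g·m⁻²·a⁻¹

r_corr = 5.89 g·m⁻²·a⁻¹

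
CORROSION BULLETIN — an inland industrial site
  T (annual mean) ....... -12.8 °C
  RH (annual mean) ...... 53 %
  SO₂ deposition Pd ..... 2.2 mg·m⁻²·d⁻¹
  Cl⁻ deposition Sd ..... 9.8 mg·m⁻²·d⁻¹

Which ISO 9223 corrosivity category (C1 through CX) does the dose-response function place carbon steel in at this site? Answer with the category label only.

C2

carbon steel: T≤10 °C ⇒ hinge +0.150·(-12.8−10) = -3.4200
  SO₂ term: 1.77·2.2^0.52·exp(0.02·53-3.4200) = 0.2518
  Cl⁻ term: 0.102·9.8^0.62·exp(0.033·53+0.04·-12.8) = 1.447
  r_corr = 0.2518 + 1.447 = 1.699 μm/a
1.7 μm/a falls in (1.3, 25] for carbon steel → category C2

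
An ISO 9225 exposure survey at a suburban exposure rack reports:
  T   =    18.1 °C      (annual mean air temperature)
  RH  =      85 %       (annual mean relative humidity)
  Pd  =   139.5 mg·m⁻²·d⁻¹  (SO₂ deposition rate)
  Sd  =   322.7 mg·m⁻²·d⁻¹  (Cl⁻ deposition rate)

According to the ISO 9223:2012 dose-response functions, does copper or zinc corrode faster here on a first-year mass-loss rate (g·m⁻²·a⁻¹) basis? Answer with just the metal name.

zinc

copper: temperature factor f = -0.080·(8.1) = -0.6480
  sulphur-dioxide contribution → 1.508 μm/a
  chloride contribution → 2.525 μm/a
  total first-year rate 4.033 μm/a
  mass loss = 4.033 μm/a × 8.96 g/cm³ = 36.13 g·m⁻²·a⁻¹
zinc: f(T) = -0.071·(T−10) [T>10 °C] = -0.5751
  sulphur-dioxide contribution → 3.181 μm/a
  chloride contribution → 4.33 μm/a
  ⇒ r_corr(zinc) = 7.511 μm/a
  mass loss = 7.511 μm/a × 7.14 g/cm³ = 53.63 g·m⁻²·a⁻¹
Ordering by g·m⁻²·a⁻¹: zinc (53.6) > copper (36.1)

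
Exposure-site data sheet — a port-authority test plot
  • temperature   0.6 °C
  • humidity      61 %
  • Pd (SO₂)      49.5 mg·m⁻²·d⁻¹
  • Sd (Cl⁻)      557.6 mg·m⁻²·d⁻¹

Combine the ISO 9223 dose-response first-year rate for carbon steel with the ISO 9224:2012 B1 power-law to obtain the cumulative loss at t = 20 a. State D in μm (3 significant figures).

carbon steel: f(T) = +0.150·(T−10) [T≤10 °C] = -1.4100
  sulphur-dioxide contribution → 11.13 μm/a
  chloride contribution → 39.44 μm/a
  ⇒ r_corr(carbon steel) = 50.58 μm/a
Power-law: D(20) = r_corr · 20^0.523
  D(20) = 50.58 × 20^0.523 = 50.58 × 4.791 = 242.3 μm

D(20) = 242 μm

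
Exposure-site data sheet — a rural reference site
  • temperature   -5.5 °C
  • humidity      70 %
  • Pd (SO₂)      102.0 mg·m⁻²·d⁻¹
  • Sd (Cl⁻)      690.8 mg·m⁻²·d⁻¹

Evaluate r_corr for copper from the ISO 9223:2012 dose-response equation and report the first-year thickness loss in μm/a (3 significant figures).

copper: T≤10 °C ⇒ hinge +0.126·(-5.5−10) = -1.9530
  sulphur-dioxide contribution → 0.1556 μm/a
  chloride contribution → 0.5685 μm/a
  total first-year rate 0.7241 μm/a

r_corr = 0.724 μm/a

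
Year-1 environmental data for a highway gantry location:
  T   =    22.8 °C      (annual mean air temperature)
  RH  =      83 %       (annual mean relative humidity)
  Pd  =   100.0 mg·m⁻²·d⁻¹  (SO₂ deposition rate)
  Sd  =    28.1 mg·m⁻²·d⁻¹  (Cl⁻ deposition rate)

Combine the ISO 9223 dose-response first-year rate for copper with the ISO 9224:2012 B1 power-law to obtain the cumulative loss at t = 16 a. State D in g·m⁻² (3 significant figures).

copper: f(T) = -0.080·(T−10) [T>10 °C] = -1.0240
  SO₂ term: 0.0053·100.0^0.26·exp(0.059·83-1.0240) = 0.8439
  Sd branch = 0.01025·Sd^0.27·e^(0.036·RH+0.049·T) = 1.53 μm/a
  r_corr = 0.8439 + 1.53 = 2.374 μm/a
Long-term exponent b (ISO 9224 Table 2, B1) = 0.667
  D(16) = 2.374 × 16^0.667 = 2.374 × 6.355 = 15.09 μm
  Mass loss = 15.09 μm × 8.96 g/cm³ = 135.2 g·m⁻²

D(16) = 135 g·m⁻²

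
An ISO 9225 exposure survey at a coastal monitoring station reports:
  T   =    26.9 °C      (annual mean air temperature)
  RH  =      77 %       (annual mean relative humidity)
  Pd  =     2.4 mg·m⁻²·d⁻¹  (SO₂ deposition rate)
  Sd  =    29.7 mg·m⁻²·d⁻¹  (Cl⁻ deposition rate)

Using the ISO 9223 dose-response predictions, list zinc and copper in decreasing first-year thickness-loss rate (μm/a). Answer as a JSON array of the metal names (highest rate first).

["zinc", "copper"]

zinc: T>10 °C ⇒ hinge -0.071·(26.9−10) = -1.1999
  SO₂ term: 0.0129·2.4^0.44·exp(0.046·77-1.1999) = 0.1973
  Sd branch = 0.0175·Sd^0.57·e^(0.008·RH+0.085·T) = 2.203 μm/a
  r_corr = 0.1973 + 2.203 = 2.4 μm/a
copper: f(T) = -0.080·(T−10) [T>10 °C] = -1.3520
  Pd branch = 0.0053·Pd^0.26·e^(0.059·RH+f) = 0.1618 μm/a
  Sd branch = 0.01025·Sd^0.27·e^(0.036·RH+0.049·T) = 1.53 μm/a
  r_corr = 0.1618 + 1.53 = 1.692 μm/a
Ordering by μm/a: zinc (2.4) > copper (1.69)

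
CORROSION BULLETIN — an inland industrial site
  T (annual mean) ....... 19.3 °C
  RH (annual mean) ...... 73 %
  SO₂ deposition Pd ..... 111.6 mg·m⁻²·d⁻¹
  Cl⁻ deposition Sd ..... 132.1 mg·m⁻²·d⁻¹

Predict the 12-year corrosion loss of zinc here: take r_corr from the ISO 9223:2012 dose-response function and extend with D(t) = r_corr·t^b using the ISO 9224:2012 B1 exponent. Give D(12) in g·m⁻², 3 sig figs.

D(12) = 223 g·m⁻²

zinc: f(T) = -0.071·(T−10) [T>10 °C] = -0.6603
  sulphur-dioxide contribution → 1.525 μm/a
  chloride contribution → 2.618 μm/a
  total first-year rate 4.143 μm/a
ISO 9224: D(t) = r_corr · t^b with b = 0.813 (zinc, B1)
  D(12) = 4.143 × 12^0.813 = 4.143 × 7.54 = 31.24 μm
  Mass loss = 31.24 μm × 7.14 g/cm³ = 223 g·m⁻²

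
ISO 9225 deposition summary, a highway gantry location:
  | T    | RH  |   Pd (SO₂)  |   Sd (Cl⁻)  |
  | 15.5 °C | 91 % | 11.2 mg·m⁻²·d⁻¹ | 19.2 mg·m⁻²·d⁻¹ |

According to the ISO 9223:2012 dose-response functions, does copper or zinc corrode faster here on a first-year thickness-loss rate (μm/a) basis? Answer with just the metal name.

copper: T>10 °C ⇒ hinge -0.080·(15.5−10) = -0.4400
  Pd branch = 0.0053·Pd^0.26·e^(0.059·RH+f) = 1.373 μm/a
  Sd branch = 0.01025·Sd^0.27·e^(0.036·RH+0.049·T) = 1.288 μm/a
  sum: 1.373 + 1.288 → r_corr = 2.661 μm/a
zinc: temperature factor f = -0.071·(5.5) = -0.3905
  SO₂ term: 0.0129·11.2^0.44·exp(0.046·91-0.3905) = 1.662
  Cl⁻ term: 0.0175·19.2^0.57·exp(0.008·91+0.085·15.5) = 0.7292
  r_corr = 1.662 + 0.7292 = 2.391 μm/a
Ordering by μm/a: copper (2.66) > zinc (2.39)

copper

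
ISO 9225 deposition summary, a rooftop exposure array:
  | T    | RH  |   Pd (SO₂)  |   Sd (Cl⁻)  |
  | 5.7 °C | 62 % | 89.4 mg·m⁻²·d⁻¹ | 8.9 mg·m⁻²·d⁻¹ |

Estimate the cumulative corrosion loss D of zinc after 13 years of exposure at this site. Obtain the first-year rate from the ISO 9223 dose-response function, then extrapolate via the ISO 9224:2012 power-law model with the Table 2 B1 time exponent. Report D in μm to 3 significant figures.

D(13) = 12.3 μm

zinc: temperature factor f = +0.038·(-4.3) = -0.1634
  SO₂ term: 0.0129·89.4^0.44·exp(0.046·62-0.1634) = 1.37
  Cl⁻ term: 0.0175·8.9^0.57·exp(0.008·62+0.085·5.7) = 0.1622
  r_corr = 1.37 + 0.1622 = 1.533 μm/a
Long-term exponent b (ISO 9224 Table 2, B1) = 0.813
  D(13) = 1.533 × 13^0.813 = 1.533 × 8.047 = 12.33 μm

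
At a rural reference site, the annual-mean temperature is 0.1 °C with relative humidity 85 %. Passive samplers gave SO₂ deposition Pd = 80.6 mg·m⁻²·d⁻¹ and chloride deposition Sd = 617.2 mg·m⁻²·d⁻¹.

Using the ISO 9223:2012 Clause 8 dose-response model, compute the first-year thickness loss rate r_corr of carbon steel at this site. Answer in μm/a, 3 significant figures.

carbon steel: temperature factor f = +0.150·(-9.9) = -1.4850
  SO₂ term: 1.77·80.6^0.52·exp(0.02·85-1.4850) = 21.51
  Cl⁻ term: 0.102·617.2^0.62·exp(0.033·85+0.04·0.1) = 90.91
  r_corr = 21.51 + 90.91 = 112.4 μm/a

r_corr = 112 μm/a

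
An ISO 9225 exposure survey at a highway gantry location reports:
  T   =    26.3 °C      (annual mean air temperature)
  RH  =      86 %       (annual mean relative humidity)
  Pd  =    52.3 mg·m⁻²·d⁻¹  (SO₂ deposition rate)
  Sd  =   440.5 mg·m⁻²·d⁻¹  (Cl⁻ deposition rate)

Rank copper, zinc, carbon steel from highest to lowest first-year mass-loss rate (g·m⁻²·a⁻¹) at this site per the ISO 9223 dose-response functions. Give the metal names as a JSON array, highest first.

["carbon steel", "zinc", "copper"]

copper: f(T) = -0.080·(T−10) [T>10 °C] = -1.3040
  SO₂ term: 0.0053·52.3^0.26·exp(0.059·86-1.3040) = 0.6432
  Sd branch = 0.01025·Sd^0.27·e^(0.036·RH+0.049·T) = 4.254 μm/a
  r_corr = 0.6432 + 4.254 = 4.898 μm/a
  mass loss = 4.898 μm/a × 8.96 g/cm³ = 43.88 g·m⁻²·a⁻¹
zinc: f(T) = -0.071·(T−10) [T>10 °C] = -1.1573
  SO₂ term: 0.0129·52.3^0.44·exp(0.046·86-1.1573) = 1.208
  Sd branch = 0.0175·Sd^0.57·e^(0.008·RH+0.085·T) = 10.47 μm/a
  r_corr = 1.208 + 10.47 = 11.67 μm/a
  mass loss = 11.67 μm/a × 7.14 g/cm³ = 83.35 g·m⁻²·a⁻¹
carbon steel: f(T) = -0.054·(T−10) [T>10 °C] = -0.8802
  SO₂ term: 1.77·52.3^0.52·exp(0.02·86-0.8802) = 32.09
  Sd branch = 0.102·Sd^0.62·e^(0.033·RH+0.04·T) = 217.4 μm/a
  r_corr = 32.09 + 217.4 = 249.5 μm/a
  mass loss = 249.5 μm/a × 7.85 g/cm³ = 1958 g·m⁻²·a⁻¹
Ordering by g·m⁻²·a⁻¹: carbon steel (1960) > zinc (83.3) > copper (43.9)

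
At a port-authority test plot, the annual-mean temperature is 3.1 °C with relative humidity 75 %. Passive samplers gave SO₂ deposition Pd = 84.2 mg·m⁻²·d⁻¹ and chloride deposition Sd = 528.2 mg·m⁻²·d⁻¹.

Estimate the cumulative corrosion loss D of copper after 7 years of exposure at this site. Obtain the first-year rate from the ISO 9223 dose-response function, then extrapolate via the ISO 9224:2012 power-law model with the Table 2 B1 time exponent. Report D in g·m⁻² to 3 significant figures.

D(7) = 50.9 g·m⁻²

copper: temperature factor f = +0.126·(-6.9) = -0.8694
  Pd branch = 0.0053·Pd^0.26·e^(0.059·RH+f) = 0.5875 μm/a
  Cl⁻ term: 0.01025·528.2^0.27·exp(0.036·75+0.049·3.1) = 0.9648
  sum: 0.5875 + 0.9648 → r_corr = 1.552 μm/a
Power-law: D(7) = r_corr · 7^0.667
  D(7) = 1.552 × 7^0.667 = 1.552 × 3.662 = 5.684 μm
  Mass loss = 5.684 μm × 8.96 g/cm³ = 50.93 g·m⁻²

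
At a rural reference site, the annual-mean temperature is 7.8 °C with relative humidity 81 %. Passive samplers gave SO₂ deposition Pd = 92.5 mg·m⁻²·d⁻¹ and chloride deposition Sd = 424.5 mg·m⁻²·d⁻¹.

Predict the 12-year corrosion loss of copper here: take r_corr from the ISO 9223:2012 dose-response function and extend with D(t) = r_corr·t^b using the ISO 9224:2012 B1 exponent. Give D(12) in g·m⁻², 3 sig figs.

copper: f(T) = +0.126·(T−10) [T≤10 °C] = -0.2772
  Pd branch = 0.0053·Pd^0.26·e^(0.059·RH+f) = 1.551 μm/a
  Sd branch = 0.01025·Sd^0.27·e^(0.036·RH+0.049·T) = 1.421 μm/a
  r_corr = 1.551 + 1.421 = 2.972 μm/a
Long-term exponent b (ISO 9224 Table 2, B1) = 0.667
  D(12) = 2.972 × 12^0.667 = 2.972 × 5.246 = 15.59 μm
  Mass loss = 15.59 μm × 8.96 g/cm³ = 139.7 g·m⁻²

D(12) = 140 g·m⁻²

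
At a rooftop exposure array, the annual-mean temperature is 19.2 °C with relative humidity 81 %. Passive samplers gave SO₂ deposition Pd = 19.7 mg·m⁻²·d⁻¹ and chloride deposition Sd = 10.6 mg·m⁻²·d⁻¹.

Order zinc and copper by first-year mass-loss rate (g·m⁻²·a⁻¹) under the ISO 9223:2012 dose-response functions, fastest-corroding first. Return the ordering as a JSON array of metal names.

zinc: T>10 °C ⇒ hinge -0.071·(19.2−10) = -0.6532
  sulphur-dioxide contribution → 1.034 μm/a
  chloride contribution → 0.6571 μm/a
  ⇒ r_corr(zinc) = 1.691 μm/a
  mass loss = 1.691 μm/a × 7.14 g/cm³ = 12.08 g·m⁻²·a⁻¹
copper: temperature factor f = -0.080·(9.2) = -0.7360
  sulphur-dioxide contribution → 0.6557 μm/a
  chloride contribution → 0.9174 μm/a
  total first-year rate 1.573 μm/a
  mass loss = 1.573 μm/a × 8.96 g/cm³ = 14.09 g·m⁻²·a⁻¹
Ordering by g·m⁻²·a⁻¹: copper (14.1) > zinc (12.1)

["copper", "zinc"]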